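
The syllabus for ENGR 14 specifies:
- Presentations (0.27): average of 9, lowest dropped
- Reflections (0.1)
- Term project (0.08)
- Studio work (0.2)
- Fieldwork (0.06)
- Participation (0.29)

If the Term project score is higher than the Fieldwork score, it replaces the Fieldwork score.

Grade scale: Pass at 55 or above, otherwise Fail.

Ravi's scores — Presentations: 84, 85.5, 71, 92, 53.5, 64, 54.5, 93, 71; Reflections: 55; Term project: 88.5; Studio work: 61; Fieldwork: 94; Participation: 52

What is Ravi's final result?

Pass

Presentations: drop 53.5 → average of remaining 8 = 615/8 = 76.875
Term project (88.5) ≤ Fieldwork (94), so Fieldwork stays at 94.
Weighted total:
  Presentations 76.875 × 0.27 = 20.75625
  Reflections 55 × 0.1 = 5.5
  Term project 88.5 × 0.08 = 7.08
  Studio work 61 × 0.2 = 12.2
  Fieldwork 94 × 0.06 = 5.64
  Participation 52 × 0.29 = 15.08
Sum = 66.25625
66.25625 ≥ 55 → Pass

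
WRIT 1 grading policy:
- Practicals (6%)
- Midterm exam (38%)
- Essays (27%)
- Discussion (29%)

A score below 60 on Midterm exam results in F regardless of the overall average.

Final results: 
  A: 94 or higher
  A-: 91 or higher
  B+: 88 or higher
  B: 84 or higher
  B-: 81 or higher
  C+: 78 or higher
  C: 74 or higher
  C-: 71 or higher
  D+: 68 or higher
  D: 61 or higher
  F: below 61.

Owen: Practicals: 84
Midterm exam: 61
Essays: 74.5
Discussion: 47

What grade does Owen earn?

Midterm exam score 61 ≥ 60: minimum met.
Weighted total:
  Practicals 84 × 0.06 = 5.04
  Midterm exam 61 × 0.38 = 23.18
  Essays 74.5 × 0.27 = 20.115
  Discussion 47 × 0.29 = 13.63
Sum = 61.965
61.965 is ≥ 61 and < 68 → D

D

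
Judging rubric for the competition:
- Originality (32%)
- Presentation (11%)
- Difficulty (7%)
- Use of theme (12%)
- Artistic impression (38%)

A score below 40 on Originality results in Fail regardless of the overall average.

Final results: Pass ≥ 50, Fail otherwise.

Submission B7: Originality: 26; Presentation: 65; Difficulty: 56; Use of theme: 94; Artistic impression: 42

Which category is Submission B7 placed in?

Originality score 26 < 40: minimum not met.
Weighted total:
  Originality 26 × 0.32 = 8.32
  Presentation 65 × 0.11 = 7.15
  Difficulty 56 × 0.07 = 3.92
  Use of theme 94 × 0.12 = 11.28
  Artistic impression 42 × 0.38 = 15.96
Sum = 46.63
Because the Originality minimum was not met, the result is Fail.

Fail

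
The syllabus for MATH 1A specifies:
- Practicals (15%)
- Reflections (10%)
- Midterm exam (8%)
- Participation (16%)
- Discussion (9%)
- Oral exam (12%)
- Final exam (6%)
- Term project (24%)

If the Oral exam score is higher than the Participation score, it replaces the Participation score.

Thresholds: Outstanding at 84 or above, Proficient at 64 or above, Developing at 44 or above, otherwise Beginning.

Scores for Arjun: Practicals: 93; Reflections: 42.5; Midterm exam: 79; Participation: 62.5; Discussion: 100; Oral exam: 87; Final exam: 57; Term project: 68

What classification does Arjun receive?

Proficient

Oral exam (87) > Participation (62.5), so Participation counts as 87.
Weighted total:
  Practicals 93 × 0.15 = 13.95
  Reflections 42.5 × 0.1 = 4.25
  Midterm exam 79 × 0.08 = 6.32
  Participation 87 × 0.16 = 13.92
  Discussion 100 × 0.09 = 9
  Oral exam 87 × 0.12 = 10.44
  Final exam 57 × 0.06 = 3.42
  Term project 68 × 0.24 = 16.32
Sum = 77.62
77.62 is ≥ 64 and < 84 → Proficient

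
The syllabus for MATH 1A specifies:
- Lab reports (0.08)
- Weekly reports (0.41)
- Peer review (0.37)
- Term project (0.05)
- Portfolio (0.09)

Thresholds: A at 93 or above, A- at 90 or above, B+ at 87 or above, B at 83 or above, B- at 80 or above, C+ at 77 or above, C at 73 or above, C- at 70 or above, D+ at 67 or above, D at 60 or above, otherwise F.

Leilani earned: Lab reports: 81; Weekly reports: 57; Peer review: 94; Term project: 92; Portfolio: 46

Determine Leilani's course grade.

C

Weighted total:
  Lab reports 81 × 0.08 = 6.48
  Weekly reports 57 × 0.41 = 23.37
  Peer review 94 × 0.37 = 34.78
  Term project 92 × 0.05 = 4.6
  Portfolio 46 × 0.09 = 4.14
Sum = 73.37
73.37 is ≥ 73 and < 77 → C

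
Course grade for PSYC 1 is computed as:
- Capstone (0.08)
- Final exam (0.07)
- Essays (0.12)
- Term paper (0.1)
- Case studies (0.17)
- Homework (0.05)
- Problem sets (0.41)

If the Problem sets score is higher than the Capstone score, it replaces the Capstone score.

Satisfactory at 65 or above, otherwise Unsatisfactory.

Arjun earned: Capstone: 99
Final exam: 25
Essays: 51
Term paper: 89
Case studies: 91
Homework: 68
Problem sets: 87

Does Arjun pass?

Problem sets (87) ≤ Capstone (99), so Capstone stays at 99.
Weighted total:
  Capstone 99 × 0.08 = 7.92
  Final exam 25 × 0.07 = 1.75
  Essays 51 × 0.12 = 6.12
  Term paper 89 × 0.1 = 8.9
  Case studies 91 × 0.17 = 15.47
  Homework 68 × 0.05 = 3.4
  Problem sets 87 × 0.41 = 35.67
Sum = 79.23
79.23 ≥ 65 → Satisfactory

Satisfactory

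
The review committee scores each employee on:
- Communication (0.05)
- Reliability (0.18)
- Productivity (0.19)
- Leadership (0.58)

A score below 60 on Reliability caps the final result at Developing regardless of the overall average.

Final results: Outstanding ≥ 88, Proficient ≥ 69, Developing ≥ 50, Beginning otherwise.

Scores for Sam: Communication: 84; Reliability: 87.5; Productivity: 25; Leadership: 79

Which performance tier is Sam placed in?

Proficient

Reliability score 87.5 ≥ 60: minimum met.
Weighted total:
  Communication 84 × 0.05 = 4.2
  Reliability 87.5 × 0.18 = 15.75
  Productivity 25 × 0.19 = 4.75
  Leadership 79 × 0.58 = 45.82
Sum = 70.52
70.52 is ≥ 69 and < 88 → Proficient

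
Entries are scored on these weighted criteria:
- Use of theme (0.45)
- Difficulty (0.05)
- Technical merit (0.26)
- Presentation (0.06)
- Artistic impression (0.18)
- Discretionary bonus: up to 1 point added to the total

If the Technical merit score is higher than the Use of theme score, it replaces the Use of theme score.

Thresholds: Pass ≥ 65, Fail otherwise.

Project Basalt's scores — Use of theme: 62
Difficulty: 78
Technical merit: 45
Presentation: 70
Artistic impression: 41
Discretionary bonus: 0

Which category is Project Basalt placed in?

Fail

Technical merit (45) ≤ Use of theme (62), so Use of theme stays at 62.
Weighted total:
  Use of theme 62 × 0.45 = 27.9
  Difficulty 78 × 0.05 = 3.9
  Technical merit 45 × 0.26 = 11.7
  Presentation 70 × 0.06 = 4.2
  Artistic impression 41 × 0.18 = 7.38
Sum = 55.08
Discretionary bonus: 55.08 + 0 = 55.08
55.08 < 65 → Fail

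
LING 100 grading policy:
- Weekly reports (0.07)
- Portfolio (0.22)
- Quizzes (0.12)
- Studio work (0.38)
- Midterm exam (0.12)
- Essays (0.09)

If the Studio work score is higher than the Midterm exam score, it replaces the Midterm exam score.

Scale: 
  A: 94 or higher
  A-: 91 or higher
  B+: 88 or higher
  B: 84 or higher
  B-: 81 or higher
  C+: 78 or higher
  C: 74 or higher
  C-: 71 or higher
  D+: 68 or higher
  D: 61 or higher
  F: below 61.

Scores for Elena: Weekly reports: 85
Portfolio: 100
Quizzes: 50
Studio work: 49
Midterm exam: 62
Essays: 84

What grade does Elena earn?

Studio work (49) ≤ Midterm exam (62), so Midterm exam stays at 62.
Weighted total:
  Weekly reports 85 × 0.07 = 5.95
  Portfolio 100 × 0.22 = 22
  Quizzes 50 × 0.12 = 6
  Studio work 49 × 0.38 = 18.62
  Midterm exam 62 × 0.12 = 7.44
  Essays 84 × 0.09 = 7.56
Sum = 67.57
67.57 is ≥ 61 and < 68 → D

D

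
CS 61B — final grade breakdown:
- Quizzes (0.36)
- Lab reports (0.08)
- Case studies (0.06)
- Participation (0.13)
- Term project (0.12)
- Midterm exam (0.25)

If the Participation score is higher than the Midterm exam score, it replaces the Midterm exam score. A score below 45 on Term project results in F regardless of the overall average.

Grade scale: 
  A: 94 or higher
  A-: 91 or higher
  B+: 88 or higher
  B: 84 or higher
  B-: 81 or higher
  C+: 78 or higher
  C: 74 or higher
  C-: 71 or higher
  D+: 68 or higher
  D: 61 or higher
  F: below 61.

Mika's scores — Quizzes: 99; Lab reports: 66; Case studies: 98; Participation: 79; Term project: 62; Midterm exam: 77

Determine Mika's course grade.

Participation (79) > Midterm exam (77), so Midterm exam counts as 79.
Term project score 62 ≥ 45: minimum met.
Weighted total:
  Quizzes 99 × 0.36 = 35.64
  Lab reports 66 × 0.08 = 5.28
  Case studies 98 × 0.06 = 5.88
  Participation 79 × 0.13 = 10.27
  Term project 62 × 0.12 = 7.44
  Midterm exam 79 × 0.25 = 19.75
Sum = 84.26
84.26 is ≥ 84 and < 88 → B

B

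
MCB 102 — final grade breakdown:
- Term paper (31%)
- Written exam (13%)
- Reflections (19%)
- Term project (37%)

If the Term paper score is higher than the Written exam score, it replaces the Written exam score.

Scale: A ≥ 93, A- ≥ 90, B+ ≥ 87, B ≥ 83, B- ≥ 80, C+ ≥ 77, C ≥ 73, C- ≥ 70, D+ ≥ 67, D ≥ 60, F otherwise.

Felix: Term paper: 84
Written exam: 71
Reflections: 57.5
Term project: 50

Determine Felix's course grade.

Term paper (84) > Written exam (71), so Written exam counts as 84.
Weighted total:
  Term paper 84 × 0.31 = 26.04
  Written exam 84 × 0.13 = 10.92
  Reflections 57.5 × 0.19 = 10.925
  Term project 50 × 0.37 = 18.5
Sum = 66.385
66.385 is ≥ 60 and < 67 → D

D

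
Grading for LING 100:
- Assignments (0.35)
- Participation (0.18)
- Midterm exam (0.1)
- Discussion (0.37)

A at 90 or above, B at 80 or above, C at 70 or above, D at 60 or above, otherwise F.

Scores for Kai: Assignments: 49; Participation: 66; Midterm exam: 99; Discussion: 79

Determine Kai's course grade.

Weighted total:
  Assignments 49 × 0.35 = 17.15
  Participation 66 × 0.18 = 11.88
  Midterm exam 99 × 0.1 = 9.9
  Discussion 79 × 0.37 = 29.23
Sum = 68.16
68.16 is ≥ 60 and < 70 → D

D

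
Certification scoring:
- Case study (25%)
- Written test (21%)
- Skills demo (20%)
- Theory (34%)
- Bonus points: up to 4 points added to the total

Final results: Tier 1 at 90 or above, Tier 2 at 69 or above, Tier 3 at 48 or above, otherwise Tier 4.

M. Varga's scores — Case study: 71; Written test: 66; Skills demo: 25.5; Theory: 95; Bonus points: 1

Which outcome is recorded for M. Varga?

Tier 2

Weighted total:
  Case study 71 × 0.25 = 17.75
  Written test 66 × 0.21 = 13.86
  Skills demo 25.5 × 0.2 = 5.1
  Theory 95 × 0.34 = 32.3
Sum = 69.01
Bonus points: 69.01 + 1 = 70.01
70.01 is ≥ 69 and < 90 → Tier 2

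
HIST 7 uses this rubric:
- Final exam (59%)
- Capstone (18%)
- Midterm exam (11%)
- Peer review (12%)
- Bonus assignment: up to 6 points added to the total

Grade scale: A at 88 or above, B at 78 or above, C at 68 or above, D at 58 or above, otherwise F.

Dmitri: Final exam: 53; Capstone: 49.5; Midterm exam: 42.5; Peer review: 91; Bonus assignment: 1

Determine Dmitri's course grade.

Weighted total:
  Final exam 53 × 0.59 = 31.27
  Capstone 49.5 × 0.18 = 8.91
  Midterm exam 42.5 × 0.11 = 4.675
  Peer review 91 × 0.12 = 10.92
Sum = 55.775
Bonus assignment: 55.775 + 1 = 56.775
56.775 < 58 → F

F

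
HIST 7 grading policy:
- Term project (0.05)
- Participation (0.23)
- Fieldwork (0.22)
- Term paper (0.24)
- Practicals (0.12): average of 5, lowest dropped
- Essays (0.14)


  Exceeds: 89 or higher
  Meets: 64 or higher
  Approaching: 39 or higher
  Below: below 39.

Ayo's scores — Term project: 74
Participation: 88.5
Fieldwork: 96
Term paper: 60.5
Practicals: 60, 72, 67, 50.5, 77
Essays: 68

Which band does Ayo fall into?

Meets

Practicals: drop 50.5 → average of remaining 4 = 276/4 = 69
Weighted total:
  Term project 74 × 0.05 = 3.7
  Participation 88.5 × 0.23 = 20.355
  Fieldwork 96 × 0.22 = 21.12
  Term paper 60.5 × 0.24 = 14.52
  Practicals 69 × 0.12 = 8.28
  Essays 68 × 0.14 = 9.52
Sum = 77.495
77.495 is ≥ 64 and < 89 → Meets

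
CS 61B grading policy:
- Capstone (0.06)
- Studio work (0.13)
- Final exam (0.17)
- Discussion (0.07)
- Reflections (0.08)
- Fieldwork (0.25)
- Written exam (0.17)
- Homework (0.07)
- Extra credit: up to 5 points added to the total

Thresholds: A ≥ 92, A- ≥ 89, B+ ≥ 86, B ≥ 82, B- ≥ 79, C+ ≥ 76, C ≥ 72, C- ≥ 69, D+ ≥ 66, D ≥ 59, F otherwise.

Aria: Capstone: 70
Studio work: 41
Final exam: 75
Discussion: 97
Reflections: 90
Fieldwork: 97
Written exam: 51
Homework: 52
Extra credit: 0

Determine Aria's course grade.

Weighted total:
  Capstone 70 × 0.06 = 4.2
  Studio work 41 × 0.13 = 5.33
  Final exam 75 × 0.17 = 12.75
  Discussion 97 × 0.07 = 6.79
  Reflections 90 × 0.08 = 7.2
  Fieldwork 97 × 0.25 = 24.25
  Written exam 51 × 0.17 = 8.67
  Homework 52 × 0.07 = 3.64
Sum = 72.83
Extra credit: 72.83 + 0 = 72.83
72.83 is ≥ 72 and < 76 → C

C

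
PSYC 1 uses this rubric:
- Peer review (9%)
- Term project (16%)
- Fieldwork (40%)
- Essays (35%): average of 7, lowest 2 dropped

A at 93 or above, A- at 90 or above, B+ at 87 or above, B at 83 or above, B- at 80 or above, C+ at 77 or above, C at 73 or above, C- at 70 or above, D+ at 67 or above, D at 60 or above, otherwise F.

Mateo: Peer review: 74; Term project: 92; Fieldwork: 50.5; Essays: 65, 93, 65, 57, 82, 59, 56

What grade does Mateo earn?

D+

Essays: drop 56, 57 → average of remaining 5 = 364/5 = 72.8
Weighted total:
  Peer review 74 × 0.09 = 6.66
  Term project 92 × 0.16 = 14.72
  Fieldwork 50.5 × 0.4 = 20.2
  Essays 72.8 × 0.35 = 25.48
Sum = 67.06
67.06 is ≥ 67 and < 70 → D+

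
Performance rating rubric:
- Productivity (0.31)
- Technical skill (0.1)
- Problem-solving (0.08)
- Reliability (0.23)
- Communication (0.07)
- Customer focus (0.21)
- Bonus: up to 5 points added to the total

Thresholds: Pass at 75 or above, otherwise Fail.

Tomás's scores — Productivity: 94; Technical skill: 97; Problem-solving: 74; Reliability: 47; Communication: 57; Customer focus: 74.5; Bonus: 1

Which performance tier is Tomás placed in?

Pass

Weighted total:
  Productivity 94 × 0.31 = 29.14
  Technical skill 97 × 0.1 = 9.7
  Problem-solving 74 × 0.08 = 5.92
  Reliability 47 × 0.23 = 10.81
  Communication 57 × 0.07 = 3.99
  Customer focus 74.5 × 0.21 = 15.645
Sum = 75.205
Bonus: 75.205 + 1 = 76.205
76.205 ≥ 75 → Pass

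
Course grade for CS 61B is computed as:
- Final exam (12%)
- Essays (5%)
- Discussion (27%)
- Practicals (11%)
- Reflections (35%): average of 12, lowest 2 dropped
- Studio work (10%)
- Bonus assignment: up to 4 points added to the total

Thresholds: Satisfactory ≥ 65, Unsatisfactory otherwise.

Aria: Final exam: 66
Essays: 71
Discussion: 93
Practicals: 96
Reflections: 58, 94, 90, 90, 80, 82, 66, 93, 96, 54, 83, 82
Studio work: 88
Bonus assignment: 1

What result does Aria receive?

Satisfactory

Reflections: drop 54, 58 → average of remaining 10 = 856/10 = 85.6
Weighted total:
  Final exam 66 × 0.12 = 7.92
  Essays 71 × 0.05 = 3.55
  Discussion 93 × 0.27 = 25.11
  Practicals 96 × 0.11 = 10.56
  Reflections 85.6 × 0.35 = 29.96
  Studio work 88 × 0.1 = 8.8
Sum = 85.9
Bonus assignment: 85.9 + 1 = 86.9
86.9 ≥ 65 → Satisfactory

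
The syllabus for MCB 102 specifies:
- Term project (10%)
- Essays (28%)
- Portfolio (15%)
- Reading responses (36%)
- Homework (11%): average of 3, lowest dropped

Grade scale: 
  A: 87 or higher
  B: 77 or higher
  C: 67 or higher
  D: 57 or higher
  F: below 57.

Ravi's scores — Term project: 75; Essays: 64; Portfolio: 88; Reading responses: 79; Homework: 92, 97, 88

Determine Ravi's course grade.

B

Homework: drop 88 → average of remaining 2 = 189/2 = 94.5
Weighted total:
  Term project 75 × 0.1 = 7.5
  Essays 64 × 0.28 = 17.92
  Portfolio 88 × 0.15 = 13.2
  Reading responses 79 × 0.36 = 28.44
  Homework 94.5 × 0.11 = 10.395
Sum = 77.455
77.455 is ≥ 77 and < 87 → B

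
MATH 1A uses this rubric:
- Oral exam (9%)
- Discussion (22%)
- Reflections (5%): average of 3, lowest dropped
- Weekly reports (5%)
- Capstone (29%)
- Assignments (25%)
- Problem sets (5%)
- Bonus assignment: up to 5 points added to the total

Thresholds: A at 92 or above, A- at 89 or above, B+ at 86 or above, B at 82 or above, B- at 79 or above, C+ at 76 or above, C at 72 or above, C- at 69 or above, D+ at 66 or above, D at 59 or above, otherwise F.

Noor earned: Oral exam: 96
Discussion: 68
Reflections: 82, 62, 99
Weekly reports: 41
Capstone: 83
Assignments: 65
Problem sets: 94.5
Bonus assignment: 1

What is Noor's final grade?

Reflections: drop 62 → average of remaining 2 = 181/2 = 90.5
Weighted total:
  Oral exam 96 × 0.09 = 8.64
  Discussion 68 × 0.22 = 14.96
  Reflections 90.5 × 0.05 = 4.525
  Weekly reports 41 × 0.05 = 2.05
  Capstone 83 × 0.29 = 24.07
  Assignments 65 × 0.25 = 16.25
  Problem sets 94.5 × 0.05 = 4.725
Sum = 75.22
Bonus assignment: 75.22 + 1 = 76.22
76.22 is ≥ 76 and < 79 → C+

C+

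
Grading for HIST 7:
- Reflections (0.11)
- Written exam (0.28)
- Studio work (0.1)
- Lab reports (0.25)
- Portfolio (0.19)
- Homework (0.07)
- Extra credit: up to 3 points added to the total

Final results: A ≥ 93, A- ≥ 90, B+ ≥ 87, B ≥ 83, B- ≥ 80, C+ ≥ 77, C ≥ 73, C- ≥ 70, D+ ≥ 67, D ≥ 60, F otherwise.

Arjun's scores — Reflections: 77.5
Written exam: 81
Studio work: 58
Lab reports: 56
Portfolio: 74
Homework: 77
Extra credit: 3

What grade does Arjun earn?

C

Weighted total:
  Reflections 77.5 × 0.11 = 8.525
  Written exam 81 × 0.28 = 22.68
  Studio work 58 × 0.1 = 5.8
  Lab reports 56 × 0.25 = 14
  Portfolio 74 × 0.19 = 14.06
  Homework 77 × 0.07 = 5.39
Sum = 70.455
Extra credit: 70.455 + 3 = 73.455
73.455 is ≥ 73 and < 77 → C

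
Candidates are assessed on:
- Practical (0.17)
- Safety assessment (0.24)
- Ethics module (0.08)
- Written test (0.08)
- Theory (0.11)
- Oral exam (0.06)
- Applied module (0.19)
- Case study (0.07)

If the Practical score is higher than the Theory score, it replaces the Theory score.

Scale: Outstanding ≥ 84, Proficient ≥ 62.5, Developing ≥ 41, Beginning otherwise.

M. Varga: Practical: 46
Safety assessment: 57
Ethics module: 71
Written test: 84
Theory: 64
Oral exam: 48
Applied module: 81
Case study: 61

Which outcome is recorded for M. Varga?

Practical (46) ≤ Theory (64), so Theory stays at 64.
Weighted total:
  Practical 46 × 0.17 = 7.82
  Safety assessment 57 × 0.24 = 13.68
  Ethics module 71 × 0.08 = 5.68
  Written test 84 × 0.08 = 6.72
  Theory 64 × 0.11 = 7.04
  Oral exam 48 × 0.06 = 2.88
  Applied module 81 × 0.19 = 15.39
  Case study 61 × 0.07 = 4.27
Sum = 63.48
63.48 is ≥ 62.5 and < 84 → Proficient

Proficient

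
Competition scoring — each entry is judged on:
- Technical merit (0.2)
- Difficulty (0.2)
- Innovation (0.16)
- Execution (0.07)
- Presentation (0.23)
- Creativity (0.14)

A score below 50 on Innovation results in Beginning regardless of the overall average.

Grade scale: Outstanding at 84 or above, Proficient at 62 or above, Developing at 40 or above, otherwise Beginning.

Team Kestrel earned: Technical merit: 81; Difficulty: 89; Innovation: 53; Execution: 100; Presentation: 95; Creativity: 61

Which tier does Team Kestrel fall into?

Proficient

Innovation score 53 ≥ 50: minimum met.
Weighted total:
  Technical merit 81 × 0.2 = 16.2
  Difficulty 89 × 0.2 = 17.8
  Innovation 53 × 0.16 = 8.48
  Execution 100 × 0.07 = 7
  Presentation 95 × 0.23 = 21.85
  Creativity 61 × 0.14 = 8.54
Sum = 79.87
79.87 is ≥ 62 and < 84 → Proficient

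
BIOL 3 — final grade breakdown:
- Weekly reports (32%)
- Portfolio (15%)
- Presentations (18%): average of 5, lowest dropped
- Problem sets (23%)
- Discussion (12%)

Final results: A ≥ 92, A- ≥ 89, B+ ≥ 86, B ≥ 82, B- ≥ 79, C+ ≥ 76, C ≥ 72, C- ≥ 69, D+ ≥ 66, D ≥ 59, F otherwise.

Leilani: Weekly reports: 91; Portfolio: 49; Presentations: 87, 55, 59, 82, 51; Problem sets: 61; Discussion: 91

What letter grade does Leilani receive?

C

Presentations: drop 51 → average of remaining 4 = 283/4 = 70.75
Weighted total:
  Weekly reports 91 × 0.32 = 29.12
  Portfolio 49 × 0.15 = 7.35
  Presentations 70.75 × 0.18 = 12.735
  Problem sets 61 × 0.23 = 14.03
  Discussion 91 × 0.12 = 10.92
Sum = 74.155
74.155 is ≥ 72 and < 76 → C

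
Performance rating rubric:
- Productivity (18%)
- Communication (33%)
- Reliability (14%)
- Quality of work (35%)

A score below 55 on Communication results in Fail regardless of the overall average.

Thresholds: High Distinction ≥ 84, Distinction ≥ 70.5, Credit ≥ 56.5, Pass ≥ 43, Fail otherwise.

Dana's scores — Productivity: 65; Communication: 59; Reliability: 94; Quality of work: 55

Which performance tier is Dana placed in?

Communication score 59 ≥ 55: minimum met.
Weighted total:
  Productivity 65 × 0.18 = 11.7
  Communication 59 × 0.33 = 19.47
  Reliability 94 × 0.14 = 13.16
  Quality of work 55 × 0.35 = 19.25
Sum = 63.58
63.58 is ≥ 56.5 and < 70.5 → Credit

Credit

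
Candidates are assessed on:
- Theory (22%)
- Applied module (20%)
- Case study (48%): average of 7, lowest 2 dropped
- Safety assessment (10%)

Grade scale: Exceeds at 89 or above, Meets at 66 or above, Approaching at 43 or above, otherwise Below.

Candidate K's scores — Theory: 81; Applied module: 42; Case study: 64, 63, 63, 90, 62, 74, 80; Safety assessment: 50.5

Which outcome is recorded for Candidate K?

Meets

Case study: drop 62, 63 → average of remaining 5 = 371/5 = 74.2
Weighted total:
  Theory 81 × 0.22 = 17.82
  Applied module 42 × 0.2 = 8.4
  Case study 74.2 × 0.48 = 35.616
  Safety assessment 50.5 × 0.1 = 5.05
Sum = 66.886
66.886 is ≥ 66 and < 89 → Meets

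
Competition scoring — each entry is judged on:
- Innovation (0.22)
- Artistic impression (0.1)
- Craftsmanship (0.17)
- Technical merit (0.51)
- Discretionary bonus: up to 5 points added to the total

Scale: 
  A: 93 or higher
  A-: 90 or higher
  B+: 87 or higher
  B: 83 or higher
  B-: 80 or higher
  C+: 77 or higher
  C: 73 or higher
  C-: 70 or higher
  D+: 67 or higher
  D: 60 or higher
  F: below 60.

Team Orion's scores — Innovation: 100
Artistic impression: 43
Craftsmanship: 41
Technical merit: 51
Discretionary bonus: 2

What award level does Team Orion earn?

D

Weighted total:
  Innovation 100 × 0.22 = 22
  Artistic impression 43 × 0.1 = 4.3
  Craftsmanship 41 × 0.17 = 6.97
  Technical merit 51 × 0.51 = 26.01
Sum = 59.28
Discretionary bonus: 59.28 + 2 = 61.28
61.28 is ≥ 60 and < 67 → D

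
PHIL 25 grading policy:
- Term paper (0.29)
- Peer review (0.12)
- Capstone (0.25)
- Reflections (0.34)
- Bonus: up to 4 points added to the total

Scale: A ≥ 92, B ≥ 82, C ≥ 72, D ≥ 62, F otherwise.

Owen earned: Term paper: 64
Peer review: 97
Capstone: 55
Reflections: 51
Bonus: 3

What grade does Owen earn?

Weighted total:
  Term paper 64 × 0.29 = 18.56
  Peer review 97 × 0.12 = 11.64
  Capstone 55 × 0.25 = 13.75
  Reflections 51 × 0.34 = 17.34
Sum = 61.29
Bonus: 61.29 + 3 = 64.29
64.29 is ≥ 62 and < 72 → D

D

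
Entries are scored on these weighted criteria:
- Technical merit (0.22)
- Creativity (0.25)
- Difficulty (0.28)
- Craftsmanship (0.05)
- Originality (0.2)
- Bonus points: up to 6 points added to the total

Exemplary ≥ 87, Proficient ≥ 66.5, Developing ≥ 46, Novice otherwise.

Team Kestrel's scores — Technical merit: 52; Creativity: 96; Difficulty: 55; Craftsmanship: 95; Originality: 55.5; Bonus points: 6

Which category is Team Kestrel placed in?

Weighted total:
  Technical merit 52 × 0.22 = 11.44
  Creativity 96 × 0.25 = 24
  Difficulty 55 × 0.28 = 15.4
  Craftsmanship 95 × 0.05 = 4.75
  Originality 55.5 × 0.2 = 11.1
Sum = 66.69
Bonus points: 66.69 + 6 = 72.69
72.69 is ≥ 66.5 and < 87 → Proficient

Proficient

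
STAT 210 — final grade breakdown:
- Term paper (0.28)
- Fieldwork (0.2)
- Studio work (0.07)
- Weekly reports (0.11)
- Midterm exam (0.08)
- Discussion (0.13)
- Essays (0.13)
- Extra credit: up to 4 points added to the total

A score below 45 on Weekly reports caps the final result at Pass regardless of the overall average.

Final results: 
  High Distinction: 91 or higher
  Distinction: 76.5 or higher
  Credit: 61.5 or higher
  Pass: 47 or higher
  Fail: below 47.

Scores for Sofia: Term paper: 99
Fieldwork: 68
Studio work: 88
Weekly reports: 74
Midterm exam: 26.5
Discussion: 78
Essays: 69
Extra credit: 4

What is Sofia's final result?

Weekly reports score 74 ≥ 45: minimum met.
Weighted total:
  Term paper 99 × 0.28 = 27.72
  Fieldwork 68 × 0.2 = 13.6
  Studio work 88 × 0.07 = 6.16
  Weekly reports 74 × 0.11 = 8.14
  Midterm exam 26.5 × 0.08 = 2.12
  Discussion 78 × 0.13 = 10.14
  Essays 69 × 0.13 = 8.97
Sum = 76.85
Extra credit: 76.85 + 4 = 80.85
80.85 is ≥ 76.5 and < 91 → Distinction

Distinction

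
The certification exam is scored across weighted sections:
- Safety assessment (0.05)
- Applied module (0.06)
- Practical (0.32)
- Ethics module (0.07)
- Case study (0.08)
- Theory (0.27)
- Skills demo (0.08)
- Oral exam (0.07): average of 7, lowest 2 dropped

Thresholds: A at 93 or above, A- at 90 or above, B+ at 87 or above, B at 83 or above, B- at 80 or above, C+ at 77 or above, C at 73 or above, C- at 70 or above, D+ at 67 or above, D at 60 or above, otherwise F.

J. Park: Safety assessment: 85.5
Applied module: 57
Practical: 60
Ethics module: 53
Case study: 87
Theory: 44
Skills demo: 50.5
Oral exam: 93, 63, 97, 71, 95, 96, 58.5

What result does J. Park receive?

Oral exam: drop 58.5, 63 → average of remaining 5 = 452/5 = 90.4
Weighted total:
  Safety assessment 85.5 × 0.05 = 4.275
  Applied module 57 × 0.06 = 3.42
  Practical 60 × 0.32 = 19.2
  Ethics module 53 × 0.07 = 3.71
  Case study 87 × 0.08 = 6.96
  Theory 44 × 0.27 = 11.88
  Skills demo 50.5 × 0.08 = 4.04
  Oral exam 90.4 × 0.07 = 6.328
Sum = 59.813
59.813 < 60 → F

F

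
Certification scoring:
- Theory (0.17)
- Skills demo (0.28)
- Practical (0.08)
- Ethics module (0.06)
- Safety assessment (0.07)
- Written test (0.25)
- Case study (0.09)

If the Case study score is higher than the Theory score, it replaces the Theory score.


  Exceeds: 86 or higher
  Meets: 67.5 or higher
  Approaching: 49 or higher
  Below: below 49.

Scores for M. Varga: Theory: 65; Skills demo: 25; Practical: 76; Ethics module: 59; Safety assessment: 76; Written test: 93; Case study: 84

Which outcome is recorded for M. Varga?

Case study (84) > Theory (65), so Theory counts as 84.
Weighted total:
  Theory 84 × 0.17 = 14.28
  Skills demo 25 × 0.28 = 7
  Practical 76 × 0.08 = 6.08
  Ethics module 59 × 0.06 = 3.54
  Safety assessment 76 × 0.07 = 5.32
  Written test 93 × 0.25 = 23.25
  Case study 84 × 0.09 = 7.56
Sum = 67.03
67.03 is ≥ 49 and < 67.5 → Approaching

Approaching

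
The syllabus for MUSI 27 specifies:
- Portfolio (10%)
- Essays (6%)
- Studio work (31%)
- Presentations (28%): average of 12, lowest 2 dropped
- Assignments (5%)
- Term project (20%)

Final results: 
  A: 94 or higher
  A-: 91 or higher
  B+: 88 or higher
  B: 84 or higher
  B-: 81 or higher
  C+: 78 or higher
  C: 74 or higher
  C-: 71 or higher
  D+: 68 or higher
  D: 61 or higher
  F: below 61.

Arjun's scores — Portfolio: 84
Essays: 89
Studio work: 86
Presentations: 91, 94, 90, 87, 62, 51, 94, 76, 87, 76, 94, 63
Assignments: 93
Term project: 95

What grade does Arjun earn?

B

Presentations: drop 51, 62 → average of remaining 10 = 852/10 = 85.2
Weighted total:
  Portfolio 84 × 0.1 = 8.4
  Essays 89 × 0.06 = 5.34
  Studio work 86 × 0.31 = 26.66
  Presentations 85.2 × 0.28 = 23.856
  Assignments 93 × 0.05 = 4.65
  Term project 95 × 0.2 = 19
Sum = 87.906
87.906 is ≥ 84 and < 88 → B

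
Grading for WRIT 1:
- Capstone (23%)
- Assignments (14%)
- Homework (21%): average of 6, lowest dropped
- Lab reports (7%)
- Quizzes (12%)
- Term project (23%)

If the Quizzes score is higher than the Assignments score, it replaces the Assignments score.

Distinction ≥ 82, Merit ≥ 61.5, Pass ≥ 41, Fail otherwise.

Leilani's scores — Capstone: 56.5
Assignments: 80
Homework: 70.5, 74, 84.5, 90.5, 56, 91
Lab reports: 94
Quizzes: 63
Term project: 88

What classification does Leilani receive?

Homework: drop 56 → average of remaining 5 = 410.5/5 = 82.1
Quizzes (63) ≤ Assignments (80), so Assignments stays at 80.
Weighted total:
  Capstone 56.5 × 0.23 = 12.995
  Assignments 80 × 0.14 = 11.2
  Homework 82.1 × 0.21 = 17.241
  Lab reports 94 × 0.07 = 6.58
  Quizzes 63 × 0.12 = 7.56
  Term project 88 × 0.23 = 20.24
Sum = 75.816
75.816 is ≥ 61.5 and < 82 → Merit

Merit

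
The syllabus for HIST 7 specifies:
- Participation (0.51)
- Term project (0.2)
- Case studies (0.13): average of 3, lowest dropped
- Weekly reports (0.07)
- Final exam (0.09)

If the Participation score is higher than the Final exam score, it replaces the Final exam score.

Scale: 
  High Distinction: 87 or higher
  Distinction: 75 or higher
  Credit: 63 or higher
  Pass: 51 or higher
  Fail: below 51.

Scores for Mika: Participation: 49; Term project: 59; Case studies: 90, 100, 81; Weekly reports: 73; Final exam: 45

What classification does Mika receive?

Pass

Case studies: drop 81 → average of remaining 2 = 190/2 = 95
Participation (49) > Final exam (45), so Final exam counts as 49.
Weighted total:
  Participation 49 × 0.51 = 24.99
  Term project 59 × 0.2 = 11.8
  Case studies 95 × 0.13 = 12.35
  Weekly reports 73 × 0.07 = 5.11
  Final exam 49 × 0.09 = 4.41
Sum = 58.66
58.66 is ≥ 51 and < 63 → Pass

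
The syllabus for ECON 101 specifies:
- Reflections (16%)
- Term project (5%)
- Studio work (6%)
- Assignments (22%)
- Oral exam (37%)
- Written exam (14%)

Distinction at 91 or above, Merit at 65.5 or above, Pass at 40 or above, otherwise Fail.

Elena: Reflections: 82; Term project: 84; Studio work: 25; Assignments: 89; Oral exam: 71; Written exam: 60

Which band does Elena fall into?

Weighted total:
  Reflections 82 × 0.16 = 13.12
  Term project 84 × 0.05 = 4.2
  Studio work 25 × 0.06 = 1.5
  Assignments 89 × 0.22 = 19.58
  Oral exam 71 × 0.37 = 26.27
  Written exam 60 × 0.14 = 8.4
Sum = 73.07
73.07 is ≥ 65.5 and < 91 → Merit

Merit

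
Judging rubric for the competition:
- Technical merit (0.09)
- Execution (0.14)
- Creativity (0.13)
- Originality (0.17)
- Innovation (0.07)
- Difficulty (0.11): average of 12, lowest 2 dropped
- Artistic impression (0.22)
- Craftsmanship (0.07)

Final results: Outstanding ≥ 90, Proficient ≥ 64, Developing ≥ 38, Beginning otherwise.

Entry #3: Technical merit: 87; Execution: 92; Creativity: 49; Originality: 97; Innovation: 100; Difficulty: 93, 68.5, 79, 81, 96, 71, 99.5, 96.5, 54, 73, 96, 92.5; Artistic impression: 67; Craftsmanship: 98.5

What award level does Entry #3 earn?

Difficulty: drop 54, 68.5 → average of remaining 10 = 877.5/10 = 87.75
Weighted total:
  Technical merit 87 × 0.09 = 7.83
  Execution 92 × 0.14 = 12.88
  Creativity 49 × 0.13 = 6.37
  Originality 97 × 0.17 = 16.49
  Innovation 100 × 0.07 = 7
  Difficulty 87.75 × 0.11 = 9.6525
  Artistic impression 67 × 0.22 = 14.74
  Craftsmanship 98.5 × 0.07 = 6.895
Sum = 81.8575
81.8575 is ≥ 64 and < 90 → Proficient

Proficient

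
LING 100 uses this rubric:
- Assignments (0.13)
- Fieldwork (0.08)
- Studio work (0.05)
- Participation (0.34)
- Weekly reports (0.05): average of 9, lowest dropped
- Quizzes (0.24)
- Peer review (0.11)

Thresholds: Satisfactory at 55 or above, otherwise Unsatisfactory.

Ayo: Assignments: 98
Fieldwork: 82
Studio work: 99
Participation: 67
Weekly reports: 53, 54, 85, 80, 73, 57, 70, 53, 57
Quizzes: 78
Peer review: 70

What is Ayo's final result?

Satisfactory

Weekly reports: drop 53 → average of remaining 8 = 529/8 = 66.125
Weighted total:
  Assignments 98 × 0.13 = 12.74
  Fieldwork 82 × 0.08 = 6.56
  Studio work 99 × 0.05 = 4.95
  Participation 67 × 0.34 = 22.78
  Weekly reports 66.125 × 0.05 = 3.30625
  Quizzes 78 × 0.24 = 18.72
  Peer review 70 × 0.11 = 7.7
Sum = 76.75625
76.75625 ≥ 55 → Satisfactory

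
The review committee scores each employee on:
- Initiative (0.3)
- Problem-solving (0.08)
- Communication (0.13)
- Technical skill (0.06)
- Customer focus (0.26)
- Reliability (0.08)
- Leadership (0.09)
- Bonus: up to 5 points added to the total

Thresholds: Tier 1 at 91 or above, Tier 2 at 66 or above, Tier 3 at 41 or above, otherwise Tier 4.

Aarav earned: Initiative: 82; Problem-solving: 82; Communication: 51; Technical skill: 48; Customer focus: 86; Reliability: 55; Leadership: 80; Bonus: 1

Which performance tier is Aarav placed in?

Weighted total:
  Initiative 82 × 0.3 = 24.6
  Problem-solving 82 × 0.08 = 6.56
  Communication 51 × 0.13 = 6.63
  Technical skill 48 × 0.06 = 2.88
  Customer focus 86 × 0.26 = 22.36
  Reliability 55 × 0.08 = 4.4
  Leadership 80 × 0.09 = 7.2
Sum = 74.63
Bonus: 74.63 + 1 = 75.63
75.63 is ≥ 66 and < 91 → Tier 2

Tier 2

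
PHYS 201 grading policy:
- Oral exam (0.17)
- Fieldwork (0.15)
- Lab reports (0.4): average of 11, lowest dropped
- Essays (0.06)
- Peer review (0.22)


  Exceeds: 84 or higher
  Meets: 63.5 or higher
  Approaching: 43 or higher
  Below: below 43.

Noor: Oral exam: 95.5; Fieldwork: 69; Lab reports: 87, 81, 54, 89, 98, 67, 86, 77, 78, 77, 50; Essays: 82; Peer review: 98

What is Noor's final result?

Exceeds

Lab reports: drop 50 → average of remaining 10 = 794/10 = 79.4
Weighted total:
  Oral exam 95.5 × 0.17 = 16.235
  Fieldwork 69 × 0.15 = 10.35
  Lab reports 79.4 × 0.4 = 31.76
  Essays 82 × 0.06 = 4.92
  Peer review 98 × 0.22 = 21.56
Sum = 84.825
84.825 ≥ 84 → Exceeds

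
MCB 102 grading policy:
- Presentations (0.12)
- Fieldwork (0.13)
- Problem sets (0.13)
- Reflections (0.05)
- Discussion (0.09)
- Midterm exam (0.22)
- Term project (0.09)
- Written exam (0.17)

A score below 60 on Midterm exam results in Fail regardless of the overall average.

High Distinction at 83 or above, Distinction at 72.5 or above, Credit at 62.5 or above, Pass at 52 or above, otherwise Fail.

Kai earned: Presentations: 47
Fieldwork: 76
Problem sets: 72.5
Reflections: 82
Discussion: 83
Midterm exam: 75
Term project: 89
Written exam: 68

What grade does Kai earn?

Midterm exam score 75 ≥ 60: minimum met.
Weighted total:
  Presentations 47 × 0.12 = 5.64
  Fieldwork 76 × 0.13 = 9.88
  Problem sets 72.5 × 0.13 = 9.425
  Reflections 82 × 0.05 = 4.1
  Discussion 83 × 0.09 = 7.47
  Midterm exam 75 × 0.22 = 16.5
  Term project 89 × 0.09 = 8.01
  Written exam 68 × 0.17 = 11.56
Sum = 72.585
72.585 is ≥ 72.5 and < 83 → Distinction

Distinction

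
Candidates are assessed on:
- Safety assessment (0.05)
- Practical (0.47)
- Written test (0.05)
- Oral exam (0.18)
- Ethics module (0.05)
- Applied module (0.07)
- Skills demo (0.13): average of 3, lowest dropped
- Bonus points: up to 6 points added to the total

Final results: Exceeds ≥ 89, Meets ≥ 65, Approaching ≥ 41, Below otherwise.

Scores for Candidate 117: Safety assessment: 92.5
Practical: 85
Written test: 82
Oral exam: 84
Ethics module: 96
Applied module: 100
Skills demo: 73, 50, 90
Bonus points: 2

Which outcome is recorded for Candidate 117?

Skills demo: drop 50 → average of remaining 2 = 163/2 = 81.5
Weighted total:
  Safety assessment 92.5 × 0.05 = 4.625
  Practical 85 × 0.47 = 39.95
  Written test 82 × 0.05 = 4.1
  Oral exam 84 × 0.18 = 15.12
  Ethics module 96 × 0.05 = 4.8
  Applied module 100 × 0.07 = 7
  Skills demo 81.5 × 0.13 = 10.595
Sum = 86.19
Bonus points: 86.19 + 2 = 88.19
88.19 is ≥ 65 and < 89 → Meets

Meets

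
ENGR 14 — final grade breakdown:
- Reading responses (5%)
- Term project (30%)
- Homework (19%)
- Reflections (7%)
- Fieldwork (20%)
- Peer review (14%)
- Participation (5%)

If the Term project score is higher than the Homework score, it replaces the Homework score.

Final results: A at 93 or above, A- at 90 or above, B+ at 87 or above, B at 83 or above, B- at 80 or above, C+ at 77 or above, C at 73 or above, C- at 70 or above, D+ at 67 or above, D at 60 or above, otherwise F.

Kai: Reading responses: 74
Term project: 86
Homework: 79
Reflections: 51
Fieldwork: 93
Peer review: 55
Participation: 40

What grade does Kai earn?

Term project (86) > Homework (79), so Homework counts as 86.
Weighted total:
  Reading responses 74 × 0.05 = 3.7
  Term project 86 × 0.3 = 25.8
  Homework 86 × 0.19 = 16.34
  Reflections 51 × 0.07 = 3.57
  Fieldwork 93 × 0.2 = 18.6
  Peer review 55 × 0.14 = 7.7
  Participation 40 × 0.05 = 2
Sum = 77.71
77.71 is ≥ 77 and < 80 → C+

C+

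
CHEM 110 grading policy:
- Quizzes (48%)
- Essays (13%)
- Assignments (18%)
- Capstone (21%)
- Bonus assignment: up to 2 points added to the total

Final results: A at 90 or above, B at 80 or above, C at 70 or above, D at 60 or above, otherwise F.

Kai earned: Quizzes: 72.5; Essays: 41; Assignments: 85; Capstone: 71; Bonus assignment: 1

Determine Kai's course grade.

C

Weighted total:
  Quizzes 72.5 × 0.48 = 34.8
  Essays 41 × 0.13 = 5.33
  Assignments 85 × 0.18 = 15.3
  Capstone 71 × 0.21 = 14.91
Sum = 70.34
Bonus assignment: 70.34 + 1 = 71.34
71.34 is ≥ 70 and < 80 → C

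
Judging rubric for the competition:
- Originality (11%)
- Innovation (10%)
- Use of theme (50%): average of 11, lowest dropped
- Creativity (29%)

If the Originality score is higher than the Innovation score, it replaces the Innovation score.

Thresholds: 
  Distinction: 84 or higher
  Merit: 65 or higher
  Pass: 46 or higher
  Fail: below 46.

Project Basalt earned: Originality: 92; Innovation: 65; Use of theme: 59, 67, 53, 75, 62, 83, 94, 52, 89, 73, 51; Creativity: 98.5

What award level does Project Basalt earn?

Use of theme: drop 51 → average of remaining 10 = 707/10 = 70.7
Originality (92) > Innovation (65), so Innovation counts as 92.
Weighted total:
  Originality 92 × 0.11 = 10.12
  Innovation 92 × 0.1 = 9.2
  Use of theme 70.7 × 0.5 = 35.35
  Creativity 98.5 × 0.29 = 28.565
Sum = 83.235
83.235 is ≥ 65 and < 84 → Merit

Merit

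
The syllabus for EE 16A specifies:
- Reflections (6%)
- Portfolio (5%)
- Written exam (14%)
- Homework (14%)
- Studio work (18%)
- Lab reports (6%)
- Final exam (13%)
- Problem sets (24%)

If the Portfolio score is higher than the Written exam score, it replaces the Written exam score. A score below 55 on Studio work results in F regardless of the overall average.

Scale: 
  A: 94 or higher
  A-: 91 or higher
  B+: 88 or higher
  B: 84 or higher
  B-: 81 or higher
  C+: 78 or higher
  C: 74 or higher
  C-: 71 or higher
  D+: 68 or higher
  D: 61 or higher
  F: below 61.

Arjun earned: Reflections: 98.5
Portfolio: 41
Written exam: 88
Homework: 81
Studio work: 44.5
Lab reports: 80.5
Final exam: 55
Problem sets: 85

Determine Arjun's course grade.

Portfolio (41) ≤ Written exam (88), so Written exam stays at 88.
Studio work score 44.5 < 55: minimum not met.
Weighted total:
  Reflections 98.5 × 0.06 = 5.91
  Portfolio 41 × 0.05 = 2.05
  Written exam 88 × 0.14 = 12.32
  Homework 81 × 0.14 = 11.34
  Studio work 44.5 × 0.18 = 8.01
  Lab reports 80.5 × 0.06 = 4.83
  Final exam 55 × 0.13 = 7.15
  Problem sets 85 × 0.24 = 20.4
Sum = 72.01
Because the Studio work minimum was not met, the result is F.

F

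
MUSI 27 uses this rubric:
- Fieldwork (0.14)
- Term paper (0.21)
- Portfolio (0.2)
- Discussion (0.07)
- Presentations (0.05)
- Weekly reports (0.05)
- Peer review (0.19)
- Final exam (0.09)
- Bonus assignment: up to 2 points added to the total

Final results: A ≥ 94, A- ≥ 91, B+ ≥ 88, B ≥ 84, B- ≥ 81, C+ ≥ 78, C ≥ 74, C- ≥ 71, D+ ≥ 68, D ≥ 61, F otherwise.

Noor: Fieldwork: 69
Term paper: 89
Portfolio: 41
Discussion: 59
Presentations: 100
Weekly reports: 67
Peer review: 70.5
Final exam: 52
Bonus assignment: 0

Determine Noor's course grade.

Weighted total:
  Fieldwork 69 × 0.14 = 9.66
  Term paper 89 × 0.21 = 18.69
  Portfolio 41 × 0.2 = 8.2
  Discussion 59 × 0.07 = 4.13
  Presentations 100 × 0.05 = 5
  Weekly reports 67 × 0.05 = 3.35
  Peer review 70.5 × 0.19 = 13.395
  Final exam 52 × 0.09 = 4.68
Sum = 67.105
Bonus assignment: 67.105 + 0 = 67.105
67.105 is ≥ 61 and < 68 → D

D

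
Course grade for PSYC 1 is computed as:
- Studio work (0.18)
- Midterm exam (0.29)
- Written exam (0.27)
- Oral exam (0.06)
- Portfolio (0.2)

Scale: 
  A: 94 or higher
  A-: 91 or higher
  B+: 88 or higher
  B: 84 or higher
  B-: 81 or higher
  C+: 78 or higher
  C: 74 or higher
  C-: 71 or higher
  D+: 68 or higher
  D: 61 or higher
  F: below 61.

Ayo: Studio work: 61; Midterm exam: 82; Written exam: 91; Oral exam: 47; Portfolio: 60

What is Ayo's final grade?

Weighted total:
  Studio work 61 × 0.18 = 10.98
  Midterm exam 82 × 0.29 = 23.78
  Written exam 91 × 0.27 = 24.57
  Oral exam 47 × 0.06 = 2.82
  Portfolio 60 × 0.2 = 12
Sum = 74.15
74.15 is ≥ 74 and < 78 → C

C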